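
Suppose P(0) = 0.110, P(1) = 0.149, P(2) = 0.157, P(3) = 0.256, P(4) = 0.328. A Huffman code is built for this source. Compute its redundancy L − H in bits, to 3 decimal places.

Entropy H = −Σ p log₂ p ≈ 2.2096 bits.
Huffman merges: 11/100+149/1000→259/1000; 157/1000+32/125→413/1000; 259/1000+41/125→587/1000; 413/1000+587/1000→1. L = 2259/1000 ≈ 2.2590.
L − H = 2.2590 − 2.2096 = 0.049 bits.

0.049 bits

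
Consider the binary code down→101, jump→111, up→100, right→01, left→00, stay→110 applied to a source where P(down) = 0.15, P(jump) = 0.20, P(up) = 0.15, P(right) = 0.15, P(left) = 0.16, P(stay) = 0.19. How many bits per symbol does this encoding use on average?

L̄ = Σ pᵢ·ℓᵢ = 0.15·3 + 0.20·3 + 0.15·3 + 0.15·2 + 0.16·2 + 0.19·3 = 2.69 bits/symbol.

2.69 bits/symbol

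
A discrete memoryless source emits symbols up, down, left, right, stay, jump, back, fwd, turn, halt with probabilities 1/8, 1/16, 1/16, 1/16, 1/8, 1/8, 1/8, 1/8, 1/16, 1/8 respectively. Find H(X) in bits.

3.25 bits

Each probability is a power of 1/2, so log₂(1/p) is an integer.
H = Σ p·log₂(1/p) = 1/8·3 + 1/16·4 + 1/16·4 + 1/16·4 + 1/8·3 + 1/8·3 + 1/8·3 + 1/8·3 + 1/16·4 + 1/8·3 = 3.25 bits.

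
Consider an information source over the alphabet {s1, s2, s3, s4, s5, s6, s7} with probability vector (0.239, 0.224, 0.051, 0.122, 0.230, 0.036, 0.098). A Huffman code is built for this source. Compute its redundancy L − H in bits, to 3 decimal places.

0.024 bits

Entropy H = −Σ p log₂ p ≈ 2.5550 bits.
Huffman merges: 9/250+51/1000→87/1000; 87/1000+49/500→37/200; 61/500+37/200→307/1000; 28/125+23/100→227/500; 239/1000+307/1000→273/500; 227/500+273/500→1. L = 2579/1000 ≈ 2.5790.
L − H = 2.5790 − 2.5550 = 0.024 bits.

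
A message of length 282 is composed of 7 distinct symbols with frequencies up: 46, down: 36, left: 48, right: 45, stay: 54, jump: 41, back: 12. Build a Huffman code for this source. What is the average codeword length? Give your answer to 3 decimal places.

2.809 bits/symbol

Probabilities are the counts divided by 282.
Repeatedly combine the two least-probable nodes; the expected code length is the sum of the merged weights.
merge 2/47 + 6/47 → 8/47
merge 41/282 + 15/94 → 43/141
merge 23/141 + 8/47 → 1/3
merge 8/47 + 9/47 → 17/47
merge 43/141 + 1/3 → 30/47
merge 17/47 + 30/47 → 1
L = 8/47 + 43/141 + 1/3 + 17/47 + 30/47 + 1 = 132/47 ≈ 2.809 bits/symbol.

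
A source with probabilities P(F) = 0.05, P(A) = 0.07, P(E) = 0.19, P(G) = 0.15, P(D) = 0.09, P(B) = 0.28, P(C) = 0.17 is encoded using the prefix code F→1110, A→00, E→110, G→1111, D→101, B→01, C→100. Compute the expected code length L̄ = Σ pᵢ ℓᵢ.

L̄ = Σ pᵢ·ℓᵢ = 0.05·4 + 0.07·2 + 0.19·3 + 0.15·4 + 0.09·3 + 0.28·2 + 0.17·3 = 2.85 bits/symbol.

2.85 bits/symbol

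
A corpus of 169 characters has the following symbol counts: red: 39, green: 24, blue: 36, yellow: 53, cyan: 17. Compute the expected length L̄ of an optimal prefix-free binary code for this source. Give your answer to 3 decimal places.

Probabilities are the counts divided by 169.
Repeatedly combine the two least-probable nodes; the expected code length is the sum of the merged weights.
merge 17/169 + 24/169 → 41/169
merge 36/169 + 3/13 → 75/169
merge 41/169 + 53/169 → 94/169
merge 75/169 + 94/169 → 1
L = 41/169 + 75/169 + 94/169 + 1 = 379/169 ≈ 2.243 bits/symbol.

2.243 bits/symbol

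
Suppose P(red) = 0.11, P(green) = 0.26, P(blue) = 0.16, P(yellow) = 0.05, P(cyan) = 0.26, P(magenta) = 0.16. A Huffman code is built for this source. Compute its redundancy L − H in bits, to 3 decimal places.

0.057 bits

Entropy H = −Σ p log₂ p ≈ 2.4230 bits.
Huffman merges: 1/20+11/100→4/25; 4/25+4/25→8/25; 4/25+13/50→21/50; 13/50+8/25→29/50; 21/50+29/50→1. L = 62/25 ≈ 2.4800.
L − H = 2.4800 − 2.4230 = 0.057 bits.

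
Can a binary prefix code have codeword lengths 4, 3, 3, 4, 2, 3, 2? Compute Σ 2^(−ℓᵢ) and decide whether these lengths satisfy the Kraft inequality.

1; yes

With common denominator 2^4 = 16: Σ 2^(−ℓᵢ) = 1/16 + 2/16 + 2/16 + 1/16 + 4/16 + 2/16 + 4/16 = 16/16 = 1.
Kraft's inequality requires Σ ≤ 1; here Σ = 1 ≤ 1, so such a prefix code exists.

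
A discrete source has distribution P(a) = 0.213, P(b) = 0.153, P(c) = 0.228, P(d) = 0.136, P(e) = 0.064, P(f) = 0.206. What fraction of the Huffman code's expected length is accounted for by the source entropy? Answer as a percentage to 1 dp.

Entropy H = −Σ p log₂ p ≈ 2.4907 bits.
Huffman merges: 8/125+17/125→1/5; 153/1000+1/5→353/1000; 103/500+213/1000→419/1000; 57/250+353/1000→581/1000; 419/1000+581/1000→1. L = 2553/1000 ≈ 2.5530.
Efficiency = H/L = 2.4907/2.5530 = 97.6%.

97.6%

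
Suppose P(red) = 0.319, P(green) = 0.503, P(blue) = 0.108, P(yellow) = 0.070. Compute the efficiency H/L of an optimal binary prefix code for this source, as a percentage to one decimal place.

Entropy H = −Σ p log₂ p ≈ 1.6398 bits.
Huffman merges: 7/100+27/250→89/500; 89/500+319/1000→497/1000; 497/1000+503/1000→1. L = 67/40 ≈ 1.6750.
Efficiency = H/L = 1.6398/1.6750 = 97.9%.

97.9%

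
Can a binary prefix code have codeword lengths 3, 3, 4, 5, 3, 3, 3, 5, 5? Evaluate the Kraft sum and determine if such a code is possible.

With common denominator 2^5 = 32: Σ 2^(−ℓᵢ) = 4/32 + 4/32 + 2/32 + 1/32 + 4/32 + 4/32 + 4/32 + 1/32 + 1/32 = 25/32 = 0.78125.
Kraft's inequality requires Σ ≤ 1; here Σ = 0.78125 ≤ 1, so such a prefix code exists.

0.78125; yes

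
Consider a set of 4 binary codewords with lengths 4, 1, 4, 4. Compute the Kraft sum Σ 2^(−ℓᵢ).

0.6875

With common denominator 2^4 = 16: Σ 2^(−ℓᵢ) = 1/16 + 8/16 + 1/16 + 1/16 = 11/16 = 0.6875.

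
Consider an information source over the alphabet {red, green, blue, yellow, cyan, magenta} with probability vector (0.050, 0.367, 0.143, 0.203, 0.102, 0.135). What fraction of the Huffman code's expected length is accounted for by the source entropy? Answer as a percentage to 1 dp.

Entropy H = −Σ p log₂ p ≈ 2.3410 bits.
Huffman merges: 1/20+51/500→19/125; 27/200+143/1000→139/500; 19/125+203/1000→71/200; 139/500+71/200→633/1000; 367/1000+633/1000→1. L = 1209/500 ≈ 2.4180.
Efficiency = H/L = 2.3410/2.4180 = 96.8%.

96.8%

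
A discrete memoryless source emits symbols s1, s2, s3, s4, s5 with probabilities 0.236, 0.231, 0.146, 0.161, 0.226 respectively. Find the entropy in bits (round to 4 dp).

H = −Σ pᵢ log₂ pᵢ.
−0.236·log₂(0.236) = 0.4916
−0.231·log₂(0.231) = 0.4883
−0.146·log₂(0.146) = 0.4053
−0.161·log₂(0.161) = 0.4242
−0.226·log₂(0.226) = 0.4849
Sum ≈ 2.2944 → 2.2944 bits.

2.2944 bits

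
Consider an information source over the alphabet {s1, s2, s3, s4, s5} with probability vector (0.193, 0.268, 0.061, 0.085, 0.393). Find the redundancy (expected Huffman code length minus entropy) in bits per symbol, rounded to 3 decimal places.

Entropy H = −Σ p log₂ p ≈ 2.0451 bits.
Huffman merges: 61/1000+17/200→73/500; 73/500+193/1000→339/1000; 67/250+339/1000→607/1000; 393/1000+607/1000→1. L = 523/250 ≈ 2.0920.
L − H = 2.0920 − 2.0451 = 0.047 bits.

0.047 bits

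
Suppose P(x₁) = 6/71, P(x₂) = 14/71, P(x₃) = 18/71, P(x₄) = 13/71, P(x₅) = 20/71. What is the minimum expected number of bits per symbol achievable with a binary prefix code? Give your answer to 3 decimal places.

2.268 bits/symbol

Repeatedly combine the two least-probable nodes; the expected code length is the sum of the merged weights.
merge 6/71 + 13/71 → 19/71
merge 14/71 + 18/71 → 32/71
merge 19/71 + 20/71 → 39/71
merge 32/71 + 39/71 → 1
L = 19/71 + 32/71 + 39/71 + 1 = 161/71 ≈ 2.268 bits/symbol.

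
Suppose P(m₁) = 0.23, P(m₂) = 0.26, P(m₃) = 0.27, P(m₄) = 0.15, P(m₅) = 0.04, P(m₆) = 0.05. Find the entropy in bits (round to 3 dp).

2.315 bits

H = −Σ pᵢ log₂ pᵢ.
−0.23·log₂(0.23) = 0.4877
−0.26·log₂(0.26) = 0.5053
−0.27·log₂(0.27) = 0.5100
−0.15·log₂(0.15) = 0.4105
−0.04·log₂(0.04) = 0.1858
−0.05·log₂(0.05) = 0.2161
Sum ≈ 2.3154 → 2.315 bits.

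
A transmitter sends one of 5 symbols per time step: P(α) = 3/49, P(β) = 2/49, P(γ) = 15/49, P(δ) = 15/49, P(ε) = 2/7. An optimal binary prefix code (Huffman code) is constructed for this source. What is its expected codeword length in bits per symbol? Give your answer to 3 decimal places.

Repeatedly combine the two least-probable nodes; the expected code length is the sum of the merged weights.
merge 2/49 + 3/49 → 5/49
merge 5/49 + 2/7 → 19/49
merge 15/49 + 15/49 → 30/49
merge 19/49 + 30/49 → 1
L = 5/49 + 19/49 + 30/49 + 1 = 103/49 ≈ 2.102 bits/symbol.

2.102 bits/symbol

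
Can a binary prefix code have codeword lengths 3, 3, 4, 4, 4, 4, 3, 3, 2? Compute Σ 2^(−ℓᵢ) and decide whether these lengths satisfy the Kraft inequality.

1; yes

With common denominator 2^4 = 16: Σ 2^(−ℓᵢ) = 2/16 + 2/16 + 1/16 + 1/16 + 1/16 + 1/16 + 2/16 + 2/16 + 4/16 = 16/16 = 1.
Kraft's inequality requires Σ ≤ 1; here Σ = 1 ≤ 1, so such a prefix code exists.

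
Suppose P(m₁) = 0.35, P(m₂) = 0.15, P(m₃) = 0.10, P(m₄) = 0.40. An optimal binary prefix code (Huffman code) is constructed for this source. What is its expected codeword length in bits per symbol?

Repeatedly combine the two least-probable nodes; the expected code length is the sum of the merged weights.
merge 1/10 + 3/20 → 1/4
merge 1/4 + 7/20 → 3/5
merge 2/5 + 3/5 → 1
L = 1/4 + 3/5 + 1 = 37/20 = 1.85 bits/symbol.

1.85 bits/symbol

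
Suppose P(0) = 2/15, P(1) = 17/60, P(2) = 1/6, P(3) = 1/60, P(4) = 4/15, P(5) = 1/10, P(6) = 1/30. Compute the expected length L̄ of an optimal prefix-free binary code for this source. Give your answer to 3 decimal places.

Repeatedly combine the two least-probable nodes; the expected code length is the sum of the merged weights.
merge 1/60 + 1/30 → 1/20
merge 1/20 + 1/10 → 3/20
merge 2/15 + 3/20 → 17/60
merge 1/6 + 4/15 → 13/30
merge 17/60 + 17/60 → 17/30
merge 13/30 + 17/30 → 1
L = 1/20 + 3/20 + 17/60 + 13/30 + 17/30 + 1 = 149/60 ≈ 2.483 bits/symbol.

2.483 bits/symbol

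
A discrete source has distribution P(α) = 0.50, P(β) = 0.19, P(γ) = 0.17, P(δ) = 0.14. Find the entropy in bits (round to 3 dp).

1.787 bits

H = −Σ pᵢ log₂ pᵢ.
−0.50·log₂(0.50) = 0.5000
−0.19·log₂(0.19) = 0.4552
−0.17·log₂(0.17) = 0.4346
−0.14·log₂(0.14) = 0.3971
Sum ≈ 1.7869 → 1.787 bits.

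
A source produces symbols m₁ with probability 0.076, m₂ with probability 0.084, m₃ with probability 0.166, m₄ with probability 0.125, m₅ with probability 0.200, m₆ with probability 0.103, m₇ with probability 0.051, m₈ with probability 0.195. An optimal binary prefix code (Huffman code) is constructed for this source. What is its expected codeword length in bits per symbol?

Repeatedly combine the two least-probable nodes; the expected code length is the sum of the merged weights.
merge 51/1000 + 19/250 → 127/1000
merge 21/250 + 103/1000 → 187/1000
merge 1/8 + 127/1000 → 63/250
merge 83/500 + 187/1000 → 353/1000
merge 39/200 + 1/5 → 79/200
merge 63/250 + 353/1000 → 121/200
merge 79/200 + 121/200 → 1
L = 127/1000 + 187/1000 + 63/250 + 353/1000 + 79/200 + 121/200 + 1 = 2919/1000 = 2.919 bits/symbol.

2.919 bits/symbol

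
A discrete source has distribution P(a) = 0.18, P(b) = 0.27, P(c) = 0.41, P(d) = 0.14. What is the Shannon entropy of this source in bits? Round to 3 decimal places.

H = −Σ pᵢ log₂ pᵢ.
−0.18·log₂(0.18) = 0.4453
−0.27·log₂(0.27) = 0.5100
−0.41·log₂(0.41) = 0.5274
−0.14·log₂(0.14) = 0.3971
Sum ≈ 1.8798 → 1.880 bits.

1.880 bits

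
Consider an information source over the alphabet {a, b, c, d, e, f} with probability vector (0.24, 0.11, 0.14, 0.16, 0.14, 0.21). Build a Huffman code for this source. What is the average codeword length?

2.55 bits/symbol

Repeatedly combine the two least-probable nodes; the expected code length is the sum of the merged weights.
merge 11/100 + 7/50 → 1/4
merge 7/50 + 4/25 → 3/10
merge 21/100 + 6/25 → 9/20
merge 1/4 + 3/10 → 11/20
merge 9/20 + 11/20 → 1
L = 1/4 + 3/10 + 9/20 + 11/20 + 1 = 51/20 = 2.55 bits/symbol.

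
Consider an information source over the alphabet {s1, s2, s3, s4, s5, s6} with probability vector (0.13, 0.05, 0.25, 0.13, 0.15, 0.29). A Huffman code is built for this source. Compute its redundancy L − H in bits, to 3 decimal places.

Entropy H = −Σ p log₂ p ≈ 2.4098 bits.
Huffman merges: 1/20+13/100→9/50; 13/100+3/20→7/25; 9/50+1/4→43/100; 7/25+29/100→57/100; 43/100+57/100→1. L = 123/50 ≈ 2.4600.
L − H = 2.4600 − 2.4098 = 0.050 bits.

0.050 bits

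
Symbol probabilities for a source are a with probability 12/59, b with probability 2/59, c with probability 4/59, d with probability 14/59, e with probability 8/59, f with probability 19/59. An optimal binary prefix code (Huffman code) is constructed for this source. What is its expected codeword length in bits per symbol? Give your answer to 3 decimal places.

2.339 bits/symbol

Repeatedly combine the two least-probable nodes; the expected code length is the sum of the merged weights.
merge 2/59 + 4/59 → 6/59
merge 6/59 + 8/59 → 14/59
merge 12/59 + 14/59 → 26/59
merge 14/59 + 19/59 → 33/59
merge 26/59 + 33/59 → 1
L = 6/59 + 14/59 + 26/59 + 33/59 + 1 = 138/59 ≈ 2.339 bits/symbol.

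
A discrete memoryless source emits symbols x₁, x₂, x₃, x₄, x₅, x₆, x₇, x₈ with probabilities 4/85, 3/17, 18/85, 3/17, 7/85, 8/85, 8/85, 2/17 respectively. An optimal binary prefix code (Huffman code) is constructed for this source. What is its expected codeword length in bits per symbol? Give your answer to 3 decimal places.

2.918 bits/symbol

Repeatedly combine the two least-probable nodes; the expected code length is the sum of the merged weights.
merge 4/85 + 7/85 → 11/85
merge 8/85 + 8/85 → 16/85
merge 2/17 + 11/85 → 21/85
merge 3/17 + 3/17 → 6/17
merge 16/85 + 18/85 → 2/5
merge 21/85 + 6/17 → 3/5
merge 2/5 + 3/5 → 1
L = 11/85 + 16/85 + 21/85 + 6/17 + 2/5 + 3/5 + 1 = 248/85 ≈ 2.918 bits/symbol.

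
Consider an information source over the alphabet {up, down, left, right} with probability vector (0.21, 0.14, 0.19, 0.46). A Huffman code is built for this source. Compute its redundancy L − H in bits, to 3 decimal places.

0.030 bits

Entropy H = −Σ p log₂ p ≈ 1.8405 bits.
Huffman merges: 7/50+19/100→33/100; 21/100+33/100→27/50; 23/50+27/50→1. L = 187/100 ≈ 1.8700.
L − H = 1.8700 − 1.8405 = 0.030 bits.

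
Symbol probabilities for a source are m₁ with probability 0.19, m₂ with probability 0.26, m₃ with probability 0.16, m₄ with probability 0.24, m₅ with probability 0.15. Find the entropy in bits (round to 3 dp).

H = −Σ pᵢ log₂ pᵢ.
−0.19·log₂(0.19) = 0.4552
−0.26·log₂(0.26) = 0.5053
−0.16·log₂(0.16) = 0.4230
−0.24·log₂(0.24) = 0.4941
−0.15·log₂(0.15) = 0.4105
Sum ≈ 2.2882 → 2.288 bits.

2.288 bits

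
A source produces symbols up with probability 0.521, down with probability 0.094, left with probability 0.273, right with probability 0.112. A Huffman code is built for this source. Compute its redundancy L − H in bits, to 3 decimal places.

0.009 bits

Entropy H = −Σ p log₂ p ≈ 1.6758 bits.
Huffman merges: 47/500+14/125→103/500; 103/500+273/1000→479/1000; 479/1000+521/1000→1. L = 337/200 ≈ 1.6850.
L − H = 1.6850 − 1.6758 = 0.009 bits.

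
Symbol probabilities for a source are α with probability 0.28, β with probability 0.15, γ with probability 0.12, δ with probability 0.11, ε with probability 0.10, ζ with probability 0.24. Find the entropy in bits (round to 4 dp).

H = −Σ pᵢ log₂ pᵢ.
−0.28·log₂(0.28) = 0.5142
−0.15·log₂(0.15) = 0.4105
−0.12·log₂(0.12) = 0.3671
−0.11·log₂(0.11) = 0.3503
−0.10·log₂(0.10) = 0.3322
−0.24·log₂(0.24) = 0.4941
Sum ≈ 2.4684 → 2.4684 bits.

2.4684 bits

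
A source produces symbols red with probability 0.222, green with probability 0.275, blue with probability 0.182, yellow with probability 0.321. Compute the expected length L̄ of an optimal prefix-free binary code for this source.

2 bits/symbol

Repeatedly combine the two least-probable nodes; the expected code length is the sum of the merged weights.
merge 91/500 + 111/500 → 101/250
merge 11/40 + 321/1000 → 149/250
merge 101/250 + 149/250 → 1
L = 101/250 + 149/250 + 1 = 2 bits/symbol.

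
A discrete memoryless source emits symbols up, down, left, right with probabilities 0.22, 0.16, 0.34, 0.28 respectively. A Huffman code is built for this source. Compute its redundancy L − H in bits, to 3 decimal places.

0.053 bits

Entropy H = −Σ p log₂ p ≈ 1.9470 bits.
Huffman merges: 4/25+11/50→19/50; 7/25+17/50→31/50; 19/50+31/50→1. L = 2 ≈ 2.0000.
L − H = 2.0000 − 1.9470 = 0.053 bits.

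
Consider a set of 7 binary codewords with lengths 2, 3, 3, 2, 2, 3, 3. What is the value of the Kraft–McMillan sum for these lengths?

1.25

With common denominator 2^3 = 8: Σ 2^(−ℓᵢ) = 2/8 + 1/8 + 1/8 + 2/8 + 2/8 + 1/8 + 1/8 = 10/8 = 1.25.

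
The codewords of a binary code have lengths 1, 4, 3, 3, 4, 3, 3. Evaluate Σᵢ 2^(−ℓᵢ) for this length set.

1.125

With common denominator 2^4 = 16: Σ 2^(−ℓᵢ) = 8/16 + 1/16 + 2/16 + 2/16 + 1/16 + 2/16 + 2/16 = 18/16 = 1.125.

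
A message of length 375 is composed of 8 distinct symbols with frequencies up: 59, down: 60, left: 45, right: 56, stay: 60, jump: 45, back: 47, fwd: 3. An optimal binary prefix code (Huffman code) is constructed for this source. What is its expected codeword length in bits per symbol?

Probabilities are the counts divided by 375.
Repeatedly combine the two least-probable nodes; the expected code length is the sum of the merged weights.
merge 1/125 + 3/25 → 16/125
merge 3/25 + 47/375 → 92/375
merge 16/125 + 56/375 → 104/375
merge 59/375 + 4/25 → 119/375
merge 4/25 + 92/375 → 152/375
merge 104/375 + 119/375 → 223/375
merge 152/375 + 223/375 → 1
L = 16/125 + 92/375 + 104/375 + 119/375 + 152/375 + 223/375 + 1 = 371/125 = 2.968 bits/symbol.

2.968 bits/symbol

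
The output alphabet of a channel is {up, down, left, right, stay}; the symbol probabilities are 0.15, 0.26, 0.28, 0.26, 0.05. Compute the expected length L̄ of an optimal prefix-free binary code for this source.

2.2 bits/symbol

Repeatedly combine the two least-probable nodes; the expected code length is the sum of the merged weights.
merge 1/20 + 3/20 → 1/5
merge 1/5 + 13/50 → 23/50
merge 13/50 + 7/25 → 27/50
merge 23/50 + 27/50 → 1
L = 1/5 + 23/50 + 27/50 + 1 = 11/5 = 2.2 bits/symbol.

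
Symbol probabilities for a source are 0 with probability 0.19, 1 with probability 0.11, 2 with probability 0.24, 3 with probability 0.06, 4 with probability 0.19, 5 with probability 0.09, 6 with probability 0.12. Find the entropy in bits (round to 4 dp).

H = −Σ pᵢ log₂ pᵢ.
−0.19·log₂(0.19) = 0.4552
−0.11·log₂(0.11) = 0.3503
−0.24·log₂(0.24) = 0.4941
−0.06·log₂(0.06) = 0.2435
−0.19·log₂(0.19) = 0.4552
−0.09·log₂(0.09) = 0.3127
−0.12·log₂(0.12) = 0.3671
Sum ≈ 2.6781 → 2.6781 bits.

2.6781 bits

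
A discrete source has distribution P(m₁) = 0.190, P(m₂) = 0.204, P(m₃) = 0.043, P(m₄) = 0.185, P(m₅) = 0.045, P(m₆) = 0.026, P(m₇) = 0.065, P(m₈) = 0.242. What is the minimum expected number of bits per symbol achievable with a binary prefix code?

2.722 bits/symbol

Repeatedly combine the two least-probable nodes; the expected code length is the sum of the merged weights.
merge 13/500 + 43/1000 → 69/1000
merge 9/200 + 13/200 → 11/100
merge 69/1000 + 11/100 → 179/1000
merge 179/1000 + 37/200 → 91/250
merge 19/100 + 51/250 → 197/500
merge 121/500 + 91/250 → 303/500
merge 197/500 + 303/500 → 1
L = 69/1000 + 11/100 + 179/1000 + 91/250 + 197/500 + 303/500 + 1 = 1361/500 = 2.722 bits/symbol.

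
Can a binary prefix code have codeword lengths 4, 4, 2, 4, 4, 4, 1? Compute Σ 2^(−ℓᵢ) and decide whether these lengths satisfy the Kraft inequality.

With common denominator 2^4 = 16: Σ 2^(−ℓᵢ) = 1/16 + 1/16 + 4/16 + 1/16 + 1/16 + 1/16 + 8/16 = 17/16 = 1.0625.
Kraft's inequality requires Σ ≤ 1; here Σ = 1.0625 > 1, so no such prefix code exists.

1.0625; no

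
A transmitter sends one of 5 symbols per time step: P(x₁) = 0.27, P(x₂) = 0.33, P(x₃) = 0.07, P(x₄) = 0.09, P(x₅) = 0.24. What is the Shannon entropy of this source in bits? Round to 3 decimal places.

H = −Σ pᵢ log₂ pᵢ.
−0.27·log₂(0.27) = 0.5100
−0.33·log₂(0.33) = 0.5278
−0.07·log₂(0.07) = 0.2686
−0.09·log₂(0.09) = 0.3127
−0.24·log₂(0.24) = 0.4941
Sum ≈ 2.1132 → 2.113 bits.

2.113 bits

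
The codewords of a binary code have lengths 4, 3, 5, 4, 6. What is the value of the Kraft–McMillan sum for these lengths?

With common denominator 2^6 = 64: Σ 2^(−ℓᵢ) = 4/64 + 8/64 + 2/64 + 4/64 + 1/64 = 19/64 = 0.296875.

0.296875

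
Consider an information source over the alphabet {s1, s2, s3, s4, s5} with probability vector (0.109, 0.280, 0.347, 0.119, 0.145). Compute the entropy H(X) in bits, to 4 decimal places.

2.1620 bits

H = −Σ pᵢ log₂ pᵢ.
−0.109·log₂(0.109) = 0.3485
−0.280·log₂(0.280) = 0.5142
−0.347·log₂(0.347) = 0.5299
−0.119·log₂(0.119) = 0.3654
−0.145·log₂(0.145) = 0.4040
Sum ≈ 2.1620 → 2.1620 bits.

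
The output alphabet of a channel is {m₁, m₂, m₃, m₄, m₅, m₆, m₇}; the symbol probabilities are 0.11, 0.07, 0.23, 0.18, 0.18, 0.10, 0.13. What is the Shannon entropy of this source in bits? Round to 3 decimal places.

2.712 bits

H = −Σ pᵢ log₂ pᵢ.
−0.11·log₂(0.11) = 0.3503
−0.07·log₂(0.07) = 0.2686
−0.23·log₂(0.23) = 0.4877
−0.18·log₂(0.18) = 0.4453
−0.18·log₂(0.18) = 0.4453
−0.10·log₂(0.10) = 0.3322
−0.13·log₂(0.13) = 0.3826
Sum ≈ 2.7120 → 2.712 bits.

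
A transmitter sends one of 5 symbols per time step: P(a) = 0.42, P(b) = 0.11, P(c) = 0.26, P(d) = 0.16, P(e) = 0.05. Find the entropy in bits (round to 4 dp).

H = −Σ pᵢ log₂ pᵢ.
−0.42·log₂(0.42) = 0.5256
−0.11·log₂(0.11) = 0.3503
−0.26·log₂(0.26) = 0.5053
−0.16·log₂(0.16) = 0.4230
−0.05·log₂(0.05) = 0.2161
Sum ≈ 2.0203 → 2.0203 bits.

2.0203 bits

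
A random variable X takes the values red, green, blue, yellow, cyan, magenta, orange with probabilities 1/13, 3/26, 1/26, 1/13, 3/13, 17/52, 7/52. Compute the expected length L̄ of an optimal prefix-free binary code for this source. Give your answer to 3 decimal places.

2.558 bits/symbol

Repeatedly combine the two least-probable nodes; the expected code length is the sum of the merged weights.
merge 1/26 + 1/13 → 3/26
merge 1/13 + 3/26 → 5/26
merge 3/26 + 7/52 → 1/4
merge 5/26 + 3/13 → 11/26
merge 1/4 + 17/52 → 15/26
merge 11/26 + 15/26 → 1
L = 3/26 + 5/26 + 1/4 + 11/26 + 15/26 + 1 = 133/52 ≈ 2.558 bits/symbol.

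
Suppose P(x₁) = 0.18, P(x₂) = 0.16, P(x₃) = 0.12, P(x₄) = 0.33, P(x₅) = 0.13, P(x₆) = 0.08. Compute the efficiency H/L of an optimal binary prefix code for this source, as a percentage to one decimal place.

97.9%

Entropy H = −Σ p log₂ p ≈ 2.4374 bits.
Huffman merges: 2/25+3/25→1/5; 13/100+4/25→29/100; 9/50+1/5→19/50; 29/100+33/100→31/50; 19/50+31/50→1. L = 249/100 ≈ 2.4900.
Efficiency = H/L = 2.4374/2.4900 = 97.9%.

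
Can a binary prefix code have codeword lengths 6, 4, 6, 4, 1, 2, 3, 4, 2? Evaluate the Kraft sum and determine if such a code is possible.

With common denominator 2^6 = 64: Σ 2^(−ℓᵢ) = 1/64 + 4/64 + 1/64 + 4/64 + 32/64 + 16/64 + 8/64 + 4/64 + 16/64 = 86/64 = 1.34375.
Kraft's inequality requires Σ ≤ 1; here Σ = 1.34375 > 1, so no such prefix code exists.

1.34375; no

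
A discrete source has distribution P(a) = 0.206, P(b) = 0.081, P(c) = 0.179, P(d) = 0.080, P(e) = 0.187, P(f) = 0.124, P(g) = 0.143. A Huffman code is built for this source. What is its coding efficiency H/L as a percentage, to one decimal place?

98.5%

Entropy H = −Σ p log₂ p ≈ 2.7260 bits.
Huffman merges: 2/25+81/1000→161/1000; 31/250+143/1000→267/1000; 161/1000+179/1000→17/50; 187/1000+103/500→393/1000; 267/1000+17/50→607/1000; 393/1000+607/1000→1. L = 346/125 ≈ 2.7680.
Efficiency = H/L = 2.7260/2.7680 = 98.5%.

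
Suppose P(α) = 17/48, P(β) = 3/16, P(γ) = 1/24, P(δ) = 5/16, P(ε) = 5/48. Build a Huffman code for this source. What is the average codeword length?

Repeatedly combine the two least-probable nodes; the expected code length is the sum of the merged weights.
merge 1/24 + 5/48 → 7/48
merge 7/48 + 3/16 → 1/3
merge 5/16 + 1/3 → 31/48
merge 17/48 + 31/48 → 1
L = 7/48 + 1/3 + 31/48 + 1 = 17/8 = 2.125 bits/symbol.

2.125 bits/symbol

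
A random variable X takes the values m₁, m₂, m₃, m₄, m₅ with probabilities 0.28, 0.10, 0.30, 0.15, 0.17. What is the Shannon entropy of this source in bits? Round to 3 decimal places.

H = −Σ pᵢ log₂ pᵢ.
−0.28·log₂(0.28) = 0.5142
−0.10·log₂(0.10) = 0.3322
−0.30·log₂(0.30) = 0.5211
−0.15·log₂(0.15) = 0.4105
−0.17·log₂(0.17) = 0.4346
Sum ≈ 2.2126 → 2.213 bits.

2.213 bits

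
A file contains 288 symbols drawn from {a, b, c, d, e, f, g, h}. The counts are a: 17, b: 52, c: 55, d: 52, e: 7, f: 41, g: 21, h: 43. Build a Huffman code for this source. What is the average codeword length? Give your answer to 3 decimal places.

2.868 bits/symbol

Probabilities are the counts divided by 288.
Repeatedly combine the two least-probable nodes; the expected code length is the sum of the merged weights.
merge 7/288 + 17/288 → 1/12
merge 7/96 + 1/12 → 5/32
merge 41/288 + 43/288 → 7/24
merge 5/32 + 13/72 → 97/288
merge 13/72 + 55/288 → 107/288
merge 7/24 + 97/288 → 181/288
merge 107/288 + 181/288 → 1
L = 1/12 + 5/32 + 7/24 + 97/288 + 107/288 + 181/288 + 1 = 413/144 ≈ 2.868 bits/symbol.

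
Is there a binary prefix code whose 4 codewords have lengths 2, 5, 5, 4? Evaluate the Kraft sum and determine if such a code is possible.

0.375; yes

With common denominator 2^5 = 32: Σ 2^(−ℓᵢ) = 8/32 + 1/32 + 1/32 + 2/32 = 12/32 = 0.375.
Kraft's inequality requires Σ ≤ 1; here Σ = 0.375 ≤ 1, so such a prefix code exists.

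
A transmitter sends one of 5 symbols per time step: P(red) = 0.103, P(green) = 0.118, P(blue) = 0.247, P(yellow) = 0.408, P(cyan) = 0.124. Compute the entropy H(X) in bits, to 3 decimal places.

2.101 bits

H = −Σ pᵢ log₂ pᵢ.
−0.103·log₂(0.103) = 0.3378
−0.118·log₂(0.118) = 0.3638
−0.247·log₂(0.247) = 0.4983
−0.408·log₂(0.408) = 0.5277
−0.124·log₂(0.124) = 0.3734
Sum ≈ 2.1010 → 2.101 bits.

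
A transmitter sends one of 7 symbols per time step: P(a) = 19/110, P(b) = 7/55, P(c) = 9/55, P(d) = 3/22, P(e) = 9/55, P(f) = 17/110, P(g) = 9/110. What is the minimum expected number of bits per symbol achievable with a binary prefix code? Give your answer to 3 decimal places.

Repeatedly combine the two least-probable nodes; the expected code length is the sum of the merged weights.
merge 9/110 + 7/55 → 23/110
merge 3/22 + 17/110 → 16/55
merge 9/55 + 9/55 → 18/55
merge 19/110 + 23/110 → 21/55
merge 16/55 + 18/55 → 34/55
merge 21/55 + 34/55 → 1
L = 23/110 + 16/55 + 18/55 + 21/55 + 34/55 + 1 = 311/110 ≈ 2.827 bits/symbol.

2.827 bits/symbol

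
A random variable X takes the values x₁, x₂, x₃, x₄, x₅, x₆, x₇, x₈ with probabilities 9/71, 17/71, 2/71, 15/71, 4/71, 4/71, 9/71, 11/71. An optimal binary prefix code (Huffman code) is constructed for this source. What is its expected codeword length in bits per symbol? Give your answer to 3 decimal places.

Repeatedly combine the two least-probable nodes; the expected code length is the sum of the merged weights.
merge 2/71 + 4/71 → 6/71
merge 4/71 + 6/71 → 10/71
merge 9/71 + 9/71 → 18/71
merge 10/71 + 11/71 → 21/71
merge 15/71 + 17/71 → 32/71
merge 18/71 + 21/71 → 39/71
merge 32/71 + 39/71 → 1
L = 6/71 + 10/71 + 18/71 + 21/71 + 32/71 + 39/71 + 1 = 197/71 ≈ 2.775 bits/symbol.

2.775 bits/symbol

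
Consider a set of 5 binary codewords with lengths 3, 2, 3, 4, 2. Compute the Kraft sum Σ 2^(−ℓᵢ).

0.8125

With common denominator 2^4 = 16: Σ 2^(−ℓᵢ) = 2/16 + 4/16 + 2/16 + 1/16 + 4/16 = 13/16 = 0.8125.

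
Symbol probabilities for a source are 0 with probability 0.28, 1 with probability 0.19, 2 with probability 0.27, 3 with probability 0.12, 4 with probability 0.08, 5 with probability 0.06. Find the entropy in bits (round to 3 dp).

2.382 bits

H = −Σ pᵢ log₂ pᵢ.
−0.28·log₂(0.28) = 0.5142
−0.19·log₂(0.19) = 0.4552
−0.27·log₂(0.27) = 0.5100
−0.12·log₂(0.12) = 0.3671
−0.08·log₂(0.08) = 0.2915
−0.06·log₂(0.06) = 0.2435
Sum ≈ 2.3816 → 2.382 bits.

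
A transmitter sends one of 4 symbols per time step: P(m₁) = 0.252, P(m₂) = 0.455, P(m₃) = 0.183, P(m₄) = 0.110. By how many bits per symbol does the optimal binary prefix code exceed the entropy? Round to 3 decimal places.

0.021 bits

Entropy H = −Σ p log₂ p ≈ 1.8167 bits.
Huffman merges: 11/100+183/1000→293/1000; 63/250+293/1000→109/200; 91/200+109/200→1. L = 919/500 ≈ 1.8380.
L − H = 1.8380 − 1.8167 = 0.021 bits.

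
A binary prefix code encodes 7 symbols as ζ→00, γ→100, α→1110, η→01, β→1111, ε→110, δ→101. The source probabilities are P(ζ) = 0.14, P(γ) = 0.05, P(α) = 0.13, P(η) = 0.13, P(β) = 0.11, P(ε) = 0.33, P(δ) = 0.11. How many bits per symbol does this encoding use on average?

2.97 bits/symbol

L̄ = Σ pᵢ·ℓᵢ = 0.14·2 + 0.05·3 + 0.13·4 + 0.13·2 + 0.11·4 + 0.33·3 + 0.11·3 = 2.97 bits/symbol.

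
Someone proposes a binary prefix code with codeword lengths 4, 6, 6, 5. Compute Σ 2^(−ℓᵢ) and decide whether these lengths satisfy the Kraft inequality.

With common denominator 2^6 = 64: Σ 2^(−ℓᵢ) = 4/64 + 1/64 + 1/64 + 2/64 = 8/64 = 0.125.
Kraft's inequality requires Σ ≤ 1; here Σ = 0.125 ≤ 1, so such a prefix code exists.

0.125; yes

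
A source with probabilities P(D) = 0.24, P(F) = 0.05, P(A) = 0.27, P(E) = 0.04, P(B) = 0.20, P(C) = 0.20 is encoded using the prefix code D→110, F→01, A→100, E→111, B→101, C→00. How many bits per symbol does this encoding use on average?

L̄ = Σ pᵢ·ℓᵢ = 0.24·3 + 0.05·2 + 0.27·3 + 0.04·3 + 0.20·3 + 0.20·2 = 2.75 bits/symbol.

2.75 bits/symbol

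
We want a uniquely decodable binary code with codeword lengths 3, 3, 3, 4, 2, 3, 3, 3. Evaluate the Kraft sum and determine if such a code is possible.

With common denominator 2^4 = 16: Σ 2^(−ℓᵢ) = 2/16 + 2/16 + 2/16 + 1/16 + 4/16 + 2/16 + 2/16 + 2/16 = 17/16 = 1.0625.
Kraft's inequality requires Σ ≤ 1; here Σ = 1.0625 > 1, so no such prefix code exists.

1.0625; no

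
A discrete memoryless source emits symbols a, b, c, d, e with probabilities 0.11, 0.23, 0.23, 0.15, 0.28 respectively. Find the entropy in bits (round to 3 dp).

H = −Σ pᵢ log₂ pᵢ.
−0.11·log₂(0.11) = 0.3503
−0.23·log₂(0.23) = 0.4877
−0.23·log₂(0.23) = 0.4877
−0.15·log₂(0.15) = 0.4105
−0.28·log₂(0.28) = 0.5142
Sum ≈ 2.2504 → 2.250 bits.

2.250 bits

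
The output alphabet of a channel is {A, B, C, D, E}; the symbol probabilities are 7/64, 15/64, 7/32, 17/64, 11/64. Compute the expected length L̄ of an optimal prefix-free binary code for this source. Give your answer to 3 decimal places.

Repeatedly combine the two least-probable nodes; the expected code length is the sum of the merged weights.
merge 7/64 + 11/64 → 9/32
merge 7/32 + 15/64 → 29/64
merge 17/64 + 9/32 → 35/64
merge 29/64 + 35/64 → 1
L = 9/32 + 29/64 + 35/64 + 1 = 73/32 ≈ 2.281 bits/symbol.

2.281 bits/symbol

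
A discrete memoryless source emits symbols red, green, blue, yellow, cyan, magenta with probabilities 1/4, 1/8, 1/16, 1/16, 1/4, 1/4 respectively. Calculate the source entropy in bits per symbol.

2.375 bits

Each probability is a power of 1/2, so log₂(1/p) is an integer.
H = Σ p·log₂(1/p) = 1/4·2 + 1/8·3 + 1/16·4 + 1/16·4 + 1/4·2 + 1/4·2 = 2.375 bits.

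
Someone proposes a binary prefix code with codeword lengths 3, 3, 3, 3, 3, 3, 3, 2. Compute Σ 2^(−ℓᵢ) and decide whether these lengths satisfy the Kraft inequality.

With common denominator 2^3 = 8: Σ 2^(−ℓᵢ) = 1/8 + 1/8 + 1/8 + 1/8 + 1/8 + 1/8 + 1/8 + 2/8 = 9/8 = 1.125.
Kraft's inequality requires Σ ≤ 1; here Σ = 1.125 > 1, so no such prefix code exists.

1.125; no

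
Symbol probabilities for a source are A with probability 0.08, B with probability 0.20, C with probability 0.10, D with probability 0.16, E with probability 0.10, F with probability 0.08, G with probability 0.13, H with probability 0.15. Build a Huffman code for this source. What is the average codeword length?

2.96 bits/symbol

Repeatedly combine the two least-probable nodes; the expected code length is the sum of the merged weights.
merge 2/25 + 2/25 → 4/25
merge 1/10 + 1/10 → 1/5
merge 13/100 + 3/20 → 7/25
merge 4/25 + 4/25 → 8/25
merge 1/5 + 1/5 → 2/5
merge 7/25 + 8/25 → 3/5
merge 2/5 + 3/5 → 1
L = 4/25 + 1/5 + 7/25 + 8/25 + 2/5 + 3/5 + 1 = 74/25 = 2.96 bits/symbol.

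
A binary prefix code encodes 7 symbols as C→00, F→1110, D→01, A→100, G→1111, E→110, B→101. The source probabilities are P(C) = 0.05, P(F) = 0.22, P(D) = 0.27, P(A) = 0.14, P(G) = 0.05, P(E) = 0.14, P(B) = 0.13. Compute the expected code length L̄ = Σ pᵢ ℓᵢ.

2.95 bits/symbol

L̄ = Σ pᵢ·ℓᵢ = 0.05·2 + 0.22·4 + 0.27·2 + 0.14·3 + 0.05·4 + 0.14·3 + 0.13·3 = 2.95 bits/symbol.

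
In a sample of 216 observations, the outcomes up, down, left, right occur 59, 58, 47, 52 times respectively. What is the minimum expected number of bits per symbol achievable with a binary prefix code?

2 bits/symbol

Probabilities are the counts divided by 216.
Repeatedly combine the two least-probable nodes; the expected code length is the sum of the merged weights.
merge 47/216 + 13/54 → 11/24
merge 29/108 + 59/216 → 13/24
merge 11/24 + 13/24 → 1
L = 11/24 + 13/24 + 1 = 2 bits/symbol.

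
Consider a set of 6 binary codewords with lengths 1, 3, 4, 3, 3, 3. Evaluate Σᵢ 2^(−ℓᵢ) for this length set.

1.0625

With common denominator 2^4 = 16: Σ 2^(−ℓᵢ) = 8/16 + 2/16 + 1/16 + 2/16 + 2/16 + 2/16 = 17/16 = 1.0625.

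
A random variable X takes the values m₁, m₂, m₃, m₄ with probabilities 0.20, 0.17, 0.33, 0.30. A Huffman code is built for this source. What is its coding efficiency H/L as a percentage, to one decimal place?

Entropy H = −Σ p log₂ p ≈ 1.9479 bits.
Huffman merges: 17/100+1/5→37/100; 3/10+33/100→63/100; 37/100+63/100→1. L = 2 ≈ 2.0000.
Efficiency = H/L = 1.9479/2.0000 = 97.4%.

97.4%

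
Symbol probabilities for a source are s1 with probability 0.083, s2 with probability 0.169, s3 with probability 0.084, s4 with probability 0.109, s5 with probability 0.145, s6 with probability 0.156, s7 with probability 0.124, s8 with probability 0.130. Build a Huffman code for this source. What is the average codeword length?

Repeatedly combine the two least-probable nodes; the expected code length is the sum of the merged weights.
merge 83/1000 + 21/250 → 167/1000
merge 109/1000 + 31/250 → 233/1000
merge 13/100 + 29/200 → 11/40
merge 39/250 + 167/1000 → 323/1000
merge 169/1000 + 233/1000 → 201/500
merge 11/40 + 323/1000 → 299/500
merge 201/500 + 299/500 → 1
L = 167/1000 + 233/1000 + 11/40 + 323/1000 + 201/500 + 299/500 + 1 = 1499/500 = 2.998 bits/symbol.

2.998 bits/symbol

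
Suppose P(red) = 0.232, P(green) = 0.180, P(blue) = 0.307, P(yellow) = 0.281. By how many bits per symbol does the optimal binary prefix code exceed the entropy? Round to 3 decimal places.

0.028 bits

Entropy H = −Σ p log₂ p ≈ 1.9720 bits.
Huffman merges: 9/50+29/125→103/250; 281/1000+307/1000→147/250; 103/250+147/250→1. L = 2 ≈ 2.0000.
L − H = 2.0000 − 1.9720 = 0.028 bits.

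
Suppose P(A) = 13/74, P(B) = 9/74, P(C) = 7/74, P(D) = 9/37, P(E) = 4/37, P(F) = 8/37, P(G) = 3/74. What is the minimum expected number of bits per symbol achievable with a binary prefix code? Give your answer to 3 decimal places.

2.676 bits/symbol

Repeatedly combine the two least-probable nodes; the expected code length is the sum of the merged weights.
merge 3/74 + 7/74 → 5/37
merge 4/37 + 9/74 → 17/74
merge 5/37 + 13/74 → 23/74
merge 8/37 + 17/74 → 33/74
merge 9/37 + 23/74 → 41/74
merge 33/74 + 41/74 → 1
L = 5/37 + 17/74 + 23/74 + 33/74 + 41/74 + 1 = 99/37 ≈ 2.676 bits/symbol.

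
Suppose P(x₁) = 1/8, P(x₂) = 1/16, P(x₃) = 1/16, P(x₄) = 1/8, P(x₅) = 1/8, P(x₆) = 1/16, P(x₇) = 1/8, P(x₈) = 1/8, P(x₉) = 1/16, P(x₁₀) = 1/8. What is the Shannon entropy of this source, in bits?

3.25 bits

Each probability is a power of 1/2, so log₂(1/p) is an integer.
H = Σ p·log₂(1/p) = 1/8·3 + 1/16·4 + 1/16·4 + 1/8·3 + 1/8·3 + 1/16·4 + 1/8·3 + 1/8·3 + 1/16·4 + 1/8·3 = 3.25 bits.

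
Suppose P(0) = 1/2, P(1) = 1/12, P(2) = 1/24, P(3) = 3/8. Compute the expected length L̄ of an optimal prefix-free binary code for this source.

Repeatedly combine the two least-probable nodes; the expected code length is the sum of the merged weights.
merge 1/24 + 1/12 → 1/8
merge 1/8 + 3/8 → 1/2
merge 1/2 + 1/2 → 1
L = 1/8 + 1/2 + 1 = 13/8 = 1.625 bits/symbol.

1.625 bits/symbol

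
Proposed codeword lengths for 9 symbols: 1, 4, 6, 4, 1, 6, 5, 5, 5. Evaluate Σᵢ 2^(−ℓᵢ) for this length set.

1.25

With common denominator 2^6 = 64: Σ 2^(−ℓᵢ) = 32/64 + 4/64 + 1/64 + 4/64 + 32/64 + 1/64 + 2/64 + 2/64 + 2/64 = 80/64 = 1.25.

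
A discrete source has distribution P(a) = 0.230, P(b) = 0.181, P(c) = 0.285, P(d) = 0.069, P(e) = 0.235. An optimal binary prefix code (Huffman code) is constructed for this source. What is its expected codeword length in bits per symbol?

Repeatedly combine the two least-probable nodes; the expected code length is the sum of the merged weights.
merge 69/1000 + 181/1000 → 1/4
merge 23/100 + 47/200 → 93/200
merge 1/4 + 57/200 → 107/200
merge 93/200 + 107/200 → 1
L = 1/4 + 93/200 + 107/200 + 1 = 9/4 = 2.25 bits/symbol.

2.25 bits/symbol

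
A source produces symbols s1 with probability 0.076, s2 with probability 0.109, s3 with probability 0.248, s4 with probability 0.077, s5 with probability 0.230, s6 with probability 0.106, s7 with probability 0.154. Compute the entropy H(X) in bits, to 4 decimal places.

2.6613 bits

H = −Σ pᵢ log₂ pᵢ.
−0.076·log₂(0.076) = 0.2826
−0.109·log₂(0.109) = 0.3485
−0.248·log₂(0.248) = 0.4989
−0.077·log₂(0.077) = 0.2848
−0.230·log₂(0.230) = 0.4877
−0.106·log₂(0.106) = 0.3432
−0.154·log₂(0.154) = 0.4156
Sum ≈ 2.6613 → 2.6613 bits.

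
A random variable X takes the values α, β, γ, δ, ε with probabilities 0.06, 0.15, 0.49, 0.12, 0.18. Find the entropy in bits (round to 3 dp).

H = −Σ pᵢ log₂ pᵢ.
−0.06·log₂(0.06) = 0.2435
−0.15·log₂(0.15) = 0.4105
−0.49·log₂(0.49) = 0.5043
−0.12·log₂(0.12) = 0.3671
−0.18·log₂(0.18) = 0.4453
Sum ≈ 1.9707 → 1.971 bits.

1.971 bits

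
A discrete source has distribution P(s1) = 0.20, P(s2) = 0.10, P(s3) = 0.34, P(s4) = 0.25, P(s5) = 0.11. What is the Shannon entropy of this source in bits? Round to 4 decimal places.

2.1760 bits

H = −Σ pᵢ log₂ pᵢ.
−0.20·log₂(0.20) = 0.4644
−0.10·log₂(0.10) = 0.3322
−0.34·log₂(0.34) = 0.5292
−0.25·log₂(0.25) = 0.5000
−0.11·log₂(0.11) = 0.3503
Sum ≈ 2.1760 → 2.1760 bits.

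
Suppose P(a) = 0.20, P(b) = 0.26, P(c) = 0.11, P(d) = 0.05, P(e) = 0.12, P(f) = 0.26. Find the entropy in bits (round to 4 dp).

2.4084 bits

H = −Σ pᵢ log₂ pᵢ.
−0.20·log₂(0.20) = 0.4644
−0.26·log₂(0.26) = 0.5053
−0.11·log₂(0.11) = 0.3503
−0.05·log₂(0.05) = 0.2161
−0.12·log₂(0.12) = 0.3671
−0.26·log₂(0.26) = 0.5053
Sum ≈ 2.4084 → 2.4084 bits.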